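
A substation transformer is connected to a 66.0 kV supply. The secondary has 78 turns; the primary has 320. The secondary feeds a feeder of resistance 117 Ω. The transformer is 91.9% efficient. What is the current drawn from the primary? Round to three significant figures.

I_p ≈ 36.5 A

V_s = 66000 × 78/320 = 16088 V.
I_s = V_s/R = 16088/117 = 137.50 A.
P_out = V_s I_s = 16088 × 137.50 = 2.2120×10^6 W.
P_in = P_out/η = 2.2120×10^6/0.919 = 2.4070×10^6 W.
I_p = P_in/V_p = 2.4070×10^6/66000 = 36.5 A.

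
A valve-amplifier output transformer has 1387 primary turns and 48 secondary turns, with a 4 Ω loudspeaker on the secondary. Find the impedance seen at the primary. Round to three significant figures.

Z_p = (N_p/N_s)² × Z_s = (1387/48)² × 4 = 3340 Ω.

Z_p ≈ 3340 Ω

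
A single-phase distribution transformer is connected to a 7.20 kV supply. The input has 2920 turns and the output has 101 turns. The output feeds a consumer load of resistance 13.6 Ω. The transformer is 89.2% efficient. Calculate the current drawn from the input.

I_in ≈ 0.710 A

V_out = 7200 × 101/2920 = 249.04 V.
I_out = V_out/R = 249.04/13.6 = 18.312 A.
P_out = V_out I_out = 249.04 × 18.312 = 4560.4 W.
P_in = P_out/η = 4560.4/0.892 = 5112.6 W.
I_in = P_in/V_in = 5112.6/7200 = 0.710 A.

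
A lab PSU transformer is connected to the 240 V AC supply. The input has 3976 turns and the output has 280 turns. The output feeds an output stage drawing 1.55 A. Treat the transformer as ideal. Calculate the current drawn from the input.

For an ideal transformer I_in N_in = I_out N_out, so I_in = 1.55 × 280/3976 = 0.109 A.

I_in ≈ 0.109 A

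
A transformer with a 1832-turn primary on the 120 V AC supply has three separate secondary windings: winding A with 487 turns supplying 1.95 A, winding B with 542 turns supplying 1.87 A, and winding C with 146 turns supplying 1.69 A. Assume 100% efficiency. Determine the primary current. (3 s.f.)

V_A = 120 × 487/1832 = 31.900 V; V_B = 120 × 542/1832 = 35.502 V; V_C = 120 × 146/1832 = 9.5633 V.
P_out = V_A I_A + V_B I_B + V_C I_C = 31.900×1.95 + 35.502×1.87 + 9.5633×1.69 = 62.204 + 66.389 + 16.162 = 144.76 W.
Ideal ⇒ P_in = P_out, so I_p = P_out/V_p = 144.76/120 = 1.21 A.

I_p ≈ 1.21 A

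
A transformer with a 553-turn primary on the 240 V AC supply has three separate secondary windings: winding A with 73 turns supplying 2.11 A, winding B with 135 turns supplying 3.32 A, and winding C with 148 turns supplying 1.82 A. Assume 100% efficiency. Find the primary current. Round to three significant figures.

V_A = 240 × 73/553 = 31.682 V; V_B = 240 × 135/553 = 58.590 V; V_C = 240 × 148/553 = 64.231 V.
P_out = V_A I_A + V_B I_B + V_C I_C = 31.682×2.11 + 58.590×3.32 + 64.231×1.82 = 66.848 + 194.52 + 116.90 = 378.27 W.
Ideal ⇒ P_in = P_out, so I_p = P_out/V_p = 378.27/240 = 1.58 A.

I_p ≈ 1.58 A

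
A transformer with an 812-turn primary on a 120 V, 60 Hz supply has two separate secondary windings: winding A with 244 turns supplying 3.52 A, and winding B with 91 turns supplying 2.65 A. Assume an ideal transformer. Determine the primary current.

I_p ≈ 1.35 A

V_A = 120 × 244/812 = 36.059 V; V_B = 120 × 91/812 = 13.448 V.
P_out = V_A I_A + V_B I_B = 36.059×3.52 + 13.448×2.65 = 126.93 + 35.638 = 162.57 W.
Ideal ⇒ P_in = P_out, so I_p = P_out/V_p = 162.57/120 = 1.35 A.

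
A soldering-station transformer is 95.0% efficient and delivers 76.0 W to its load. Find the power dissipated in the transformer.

P_in = P_out/η = 76.0/0.950 = 80.0000 W.
P_loss = P_in − P_out = 80.0000 − 76.0 = 4.00 W.

P_loss ≈ 4.00 W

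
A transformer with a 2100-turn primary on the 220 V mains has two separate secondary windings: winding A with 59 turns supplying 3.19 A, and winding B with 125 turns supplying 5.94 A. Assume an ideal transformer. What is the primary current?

I_p ≈ 0.443 A

V_A = 220 × 59/2100 = 6.1810 V; V_B = 220 × 125/2100 = 13.095 V.
P_out = V_A I_A + V_B I_B = 6.1810×3.19 + 13.095×5.94 = 19.717 + 77.786 = 97.503 W.
Ideal ⇒ P_in = P_out, so I_p = P_out/V_p = 97.503/220 = 0.443 A.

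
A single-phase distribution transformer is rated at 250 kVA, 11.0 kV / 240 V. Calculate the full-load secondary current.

I_s ≈ 1040 A

I_s = S/V_s = 250000/240 = 1040 A.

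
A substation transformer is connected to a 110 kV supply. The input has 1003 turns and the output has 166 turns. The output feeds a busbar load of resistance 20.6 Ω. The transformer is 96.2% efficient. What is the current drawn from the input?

I_in ≈ 152 A

V_out = 110000 × 166/1003 = 18205 V.
I_out = V_out/R = 18205/20.6 = 883.76 A.
P_out = V_out I_out = 18205 × 883.76 = 1.6089×10^7 W.
P_in = P_out/η = 1.6089×10^7/0.962 = 1.6725×10^7 W.
I_in = P_in/V_in = 1.6725×10^7/110000 = 152 A.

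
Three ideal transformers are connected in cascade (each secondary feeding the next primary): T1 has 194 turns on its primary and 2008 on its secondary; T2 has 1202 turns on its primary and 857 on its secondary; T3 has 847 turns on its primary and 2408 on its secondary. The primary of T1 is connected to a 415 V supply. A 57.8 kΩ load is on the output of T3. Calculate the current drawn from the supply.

I_supply ≈ 3.16 A

Secondary of T1: V = 415.00 × 2008/194 = 4295.5 V.
Secondary of T2: V = 4295.5 × 857/1202 = 3062.6 V.
Secondary of T3: V = 3062.6 × 2408/847 = 8706.8 V.
I_load = 8706.8/57800 = 0.15064 A, so P_out = 8706.8 × 0.15064 = 1311.6 W.
All ideal ⇒ P_in = P_out, so I_supply = 1311.6/415 = 3.16 A.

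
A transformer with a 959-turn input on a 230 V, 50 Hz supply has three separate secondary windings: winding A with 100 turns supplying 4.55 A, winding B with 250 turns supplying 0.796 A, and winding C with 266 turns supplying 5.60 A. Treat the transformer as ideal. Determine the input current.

I_in ≈ 2.24 A

V_A = 230 × 100/959 = 23.983 V; V_B = 230 × 250/959 = 59.958 V; V_C = 230 × 266/959 = 63.796 V.
P_out = V_A I_A + V_B I_B + V_C I_C = 23.983×4.55 + 59.958×0.796 + 63.796×5.60 = 109.12 + 47.727 + 357.26 = 514.11 W.
Ideal ⇒ P_in = P_out, so I_in = P_out/V_in = 514.11/230 = 2.24 A.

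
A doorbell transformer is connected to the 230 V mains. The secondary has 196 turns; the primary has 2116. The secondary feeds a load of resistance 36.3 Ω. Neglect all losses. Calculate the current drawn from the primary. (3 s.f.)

I_p ≈ 0.0544 A

V_s = V_p × N_s/N_p = 230 × 196/2116 = 21.304 V.
I_s = V_s/R = 21.304/36.3 = 0.58690 A.
For an ideal transformer I_p N_p = I_s N_s, so I_p = 0.58690 × 196/2116 = 0.0544 A.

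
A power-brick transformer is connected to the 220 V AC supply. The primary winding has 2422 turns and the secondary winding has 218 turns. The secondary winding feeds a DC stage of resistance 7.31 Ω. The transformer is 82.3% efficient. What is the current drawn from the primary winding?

I_p ≈ 0.296 A

V_s = 220 × 218/2422 = 19.802 V.
I_s = V_s/R = 19.802/7.31 = 2.7089 A.
P_out = V_s I_s = 19.802 × 2.7089 = 53.640 W.
P_in = P_out/η = 53.640/0.823 = 65.177 W.
I_p = P_in/V_p = 65.177/220 = 0.296 A.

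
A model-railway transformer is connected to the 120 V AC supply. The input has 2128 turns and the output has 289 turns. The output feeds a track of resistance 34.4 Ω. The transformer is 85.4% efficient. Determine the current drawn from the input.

V_out = 120 × 289/2128 = 16.297 V.
I_out = V_out/R = 16.297/34.4 = 0.47375 A.
P_out = V_out I_out = 16.297 × 0.47375 = 7.7207 W.
P_in = P_out/η = 7.7207/0.854 = 9.0406 W.
I_in = P_in/V_in = 9.0406/120 = 0.0753 A.

I_in ≈ 0.0753 A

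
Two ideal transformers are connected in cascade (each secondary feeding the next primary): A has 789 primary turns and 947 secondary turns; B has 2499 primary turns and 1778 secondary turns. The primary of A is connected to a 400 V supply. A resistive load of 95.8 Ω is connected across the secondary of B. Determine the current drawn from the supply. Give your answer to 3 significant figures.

After A: V = 400.00 × 947/789 = 480.10 V.
After B: V = 480.10 × 1778/2499 = 341.58 V.
I_load = 341.58/95.8 = 3.5656 A, so P_out = 341.58 × 3.5656 = 1218.0 W.
All ideal ⇒ P_in = P_out, so I_supply = 1218.0/400 = 3.04 A.

I_supply ≈ 3.04 A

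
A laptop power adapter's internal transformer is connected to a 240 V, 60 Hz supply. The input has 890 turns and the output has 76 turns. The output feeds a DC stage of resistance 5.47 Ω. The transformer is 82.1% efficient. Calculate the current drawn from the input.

V_out = 240 × 76/890 = 20.494 V.
I_out = V_out/R = 20.494/5.47 = 3.7467 A.
P_out = V_out I_out = 20.494 × 3.7467 = 76.786 W.
P_in = P_out/η = 76.786/0.821 = 93.527 W.
I_in = P_in/V_in = 93.527/240 = 0.390 A.

I_in ≈ 0.390 A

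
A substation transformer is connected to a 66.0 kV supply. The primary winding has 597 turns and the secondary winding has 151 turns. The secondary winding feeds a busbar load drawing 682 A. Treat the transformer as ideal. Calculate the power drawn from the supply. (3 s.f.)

P ≈ 1.14×10^7 W

I_p = I_s × N_s/N_p = 682 × 151/597 = 172.50 A.
P = V_p I_p = 66000 × 172.50 = 1.14×10^7 W.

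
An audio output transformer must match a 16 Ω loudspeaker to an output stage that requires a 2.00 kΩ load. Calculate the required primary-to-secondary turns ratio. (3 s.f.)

N_p/N_s ≈ 11.2

Z_p/Z_s = (N_p/N_s)², so N_p/N_s = √(2000/16) = √125 = 11.2.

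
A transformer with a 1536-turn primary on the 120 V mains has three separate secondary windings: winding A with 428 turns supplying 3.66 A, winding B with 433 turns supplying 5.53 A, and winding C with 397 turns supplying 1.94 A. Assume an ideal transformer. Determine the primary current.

V_A = 120 × 428/1536 = 33.438 V; V_B = 120 × 433/1536 = 33.828 V; V_C = 120 × 397/1536 = 31.016 V.
P_out = V_A I_A + V_B I_B + V_C I_C = 33.438×3.66 + 33.828×5.53 + 31.016×1.94 = 122.38 + 187.07 + 60.170 = 369.62 W.
Ideal ⇒ P_in = P_out, so I_p = P_out/V_p = 369.62/120 = 3.08 A.

I_p ≈ 3.08 A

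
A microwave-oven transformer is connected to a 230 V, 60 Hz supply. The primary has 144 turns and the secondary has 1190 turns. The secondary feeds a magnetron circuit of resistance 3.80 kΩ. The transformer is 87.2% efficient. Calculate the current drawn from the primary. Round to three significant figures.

I_p ≈ 4.74 A

V_s = 230 × 1190/144 = 1900.7 V.
I_s = V_s/R = 1900.7/3800 = 0.50018 A.
P_out = V_s I_s = 1900.7 × 0.50018 = 950.69 W.
P_in = P_out/η = 950.69/0.872 = 1090.2 W.
I_p = P_in/V_p = 1090.2/230 = 4.74 A.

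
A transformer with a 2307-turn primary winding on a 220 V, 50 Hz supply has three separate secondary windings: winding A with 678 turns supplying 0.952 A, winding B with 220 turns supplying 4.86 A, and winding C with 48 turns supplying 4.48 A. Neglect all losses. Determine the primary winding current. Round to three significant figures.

V_A = 220 × 678/2307 = 64.655 V; V_B = 220 × 220/2307 = 20.980 V; V_C = 220 × 48/2307 = 4.5774 V.
P_out = V_A I_A + V_B I_B + V_C I_C = 64.655×0.952 + 20.980×4.86 + 4.5774×4.48 = 61.552 + 101.96 + 20.507 = 184.02 W.
Ideal ⇒ P_in = P_out, so I_p = P_out/V_p = 184.02/220 = 0.836 A.

I_p ≈ 0.836 A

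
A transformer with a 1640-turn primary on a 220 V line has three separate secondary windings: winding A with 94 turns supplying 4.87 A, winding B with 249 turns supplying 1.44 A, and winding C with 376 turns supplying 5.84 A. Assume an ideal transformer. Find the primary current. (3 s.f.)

I_p ≈ 1.84 A

V_A = 220 × 94/1640 = 12.610 V; V_B = 220 × 249/1640 = 33.402 V; V_C = 220 × 376/1640 = 50.439 V.
P_out = V_A I_A + V_B I_B + V_C I_C = 12.610×4.87 + 33.402×1.44 + 50.439×5.84 = 61.410 + 48.100 + 294.56 = 404.07 W.
Ideal ⇒ P_in = P_out, so I_p = P_out/V_p = 404.07/220 = 1.84 A.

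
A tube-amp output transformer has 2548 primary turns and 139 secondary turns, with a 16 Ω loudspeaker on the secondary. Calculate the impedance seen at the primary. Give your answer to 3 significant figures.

Z_p ≈ 5380 Ω

Z_p = (N_p/N_s)² × Z_s = (2548/139)² × 16 = 5380 Ω.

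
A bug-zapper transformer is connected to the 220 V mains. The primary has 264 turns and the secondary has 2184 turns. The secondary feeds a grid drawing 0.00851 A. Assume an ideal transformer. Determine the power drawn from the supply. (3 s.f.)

I_p = I_s × N_s/N_p = 0.00851 × 2184/264 = 0.070401 A.
P = V_p I_p = 220 × 0.070401 = 15.5 W.

P ≈ 15.5 W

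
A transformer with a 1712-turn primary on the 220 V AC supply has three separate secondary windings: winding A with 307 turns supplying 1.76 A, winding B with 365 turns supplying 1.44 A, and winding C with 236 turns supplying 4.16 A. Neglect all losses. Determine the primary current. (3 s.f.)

V_A = 220 × 307/1712 = 39.451 V; V_B = 220 × 365/1712 = 46.904 V; V_C = 220 × 236/1712 = 30.327 V.
P_out = V_A I_A + V_B I_B + V_C I_C = 39.451×1.76 + 46.904×1.44 + 30.327×4.16 = 69.434 + 67.542 + 126.16 = 263.14 W.
Ideal ⇒ P_in = P_out, so I_p = P_out/V_p = 263.14/220 = 1.20 A.

I_p ≈ 1.20 A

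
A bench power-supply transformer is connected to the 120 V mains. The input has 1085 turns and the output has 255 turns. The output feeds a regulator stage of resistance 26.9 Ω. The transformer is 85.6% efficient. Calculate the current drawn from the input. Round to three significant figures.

I_in ≈ 0.288 A

V_out = 120 × 255/1085 = 28.203 V.
I_out = V_out/R = 28.203/26.9 = 1.0484 A.
P_out = V_out I_out = 28.203 × 1.0484 = 29.569 W.
P_in = P_out/η = 29.569/0.856 = 34.543 W.
I_in = P_in/V_in = 34.543/120 = 0.288 A.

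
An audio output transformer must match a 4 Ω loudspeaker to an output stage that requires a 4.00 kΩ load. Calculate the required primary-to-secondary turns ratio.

N_p/N_s ≈ 31.6

Z_p/Z_s = (N_p/N_s)², so N_p/N_s = √(4000/4) = √1000 = 31.6.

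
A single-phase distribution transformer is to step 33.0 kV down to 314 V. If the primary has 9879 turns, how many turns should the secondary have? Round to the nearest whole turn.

N_s/N_p = V_s/V_p, so N_s = 9879 × 314/33000 = 94.0 ≈ 94 turns.

N_s = 94 turns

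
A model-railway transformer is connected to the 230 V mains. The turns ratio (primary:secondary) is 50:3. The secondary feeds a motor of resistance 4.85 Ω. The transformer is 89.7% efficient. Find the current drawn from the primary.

I_p ≈ 0.190 A

V_s = 230 × 3/50 = 13.800 V.
I_s = V_s/R = 13.800/4.85 = 2.8454 A.
P_out = V_s I_s = 13.800 × 2.8454 = 39.266 W.
P_in = P_out/η = 39.266/0.897 = 43.775 W.
I_p = P_in/V_p = 43.775/230 = 0.190 A.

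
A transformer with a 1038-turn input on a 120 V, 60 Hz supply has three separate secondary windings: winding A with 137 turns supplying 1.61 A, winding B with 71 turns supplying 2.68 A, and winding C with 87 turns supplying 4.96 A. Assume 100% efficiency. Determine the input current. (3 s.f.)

V_A = 120 × 137/1038 = 15.838 V; V_B = 120 × 71/1038 = 8.2081 V; V_C = 120 × 87/1038 = 10.058 V.
P_out = V_A I_A + V_B I_B + V_C I_C = 15.838×1.61 + 8.2081×2.68 + 10.058×4.96 = 25.499 + 21.998 + 49.887 = 97.384 W.
Ideal ⇒ P_in = P_out, so I_in = P_out/V_in = 97.384/120 = 0.812 A.

I_in ≈ 0.812 A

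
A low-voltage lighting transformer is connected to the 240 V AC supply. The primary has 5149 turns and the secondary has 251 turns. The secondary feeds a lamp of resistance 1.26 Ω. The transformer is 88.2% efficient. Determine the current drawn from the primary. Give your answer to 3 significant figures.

V_s = 240 × 251/5149 = 11.699 V.
I_s = V_s/R = 11.699/1.26 = 9.2852 A.
P_out = V_s I_s = 11.699 × 9.2852 = 108.63 W.
P_in = P_out/η = 108.63/0.882 = 123.16 W.
I_p = P_in/V_p = 123.16/240 = 0.513 A.

I_p ≈ 0.513 A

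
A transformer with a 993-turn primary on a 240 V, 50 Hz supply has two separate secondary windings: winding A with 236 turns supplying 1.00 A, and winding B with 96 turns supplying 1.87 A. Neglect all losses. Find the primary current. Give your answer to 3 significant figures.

V_A = 240 × 236/993 = 57.039 V; V_B = 240 × 96/993 = 23.202 V.
P_out = V_A I_A + V_B I_B = 57.039×1.00 + 23.202×1.87 = 57.039 + 43.389 = 100.43 W.
Ideal ⇒ P_in = P_out, so I_p = P_out/V_p = 100.43/240 = 0.418 A.

I_p ≈ 0.418 A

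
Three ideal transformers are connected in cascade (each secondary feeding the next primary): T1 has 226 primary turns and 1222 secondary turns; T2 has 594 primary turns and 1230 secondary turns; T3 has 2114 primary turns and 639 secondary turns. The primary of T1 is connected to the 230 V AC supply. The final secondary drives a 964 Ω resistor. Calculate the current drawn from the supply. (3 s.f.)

Secondary of T1: V = 230.00 × 1222/226 = 1243.6 V.
Secondary of T2: V = 1243.6 × 1230/594 = 2575.2 V.
Secondary of T3: V = 2575.2 × 639/2114 = 778.40 V.
I_load = 778.40/964 = 0.80747 A, so P_out = 778.40 × 0.80747 = 628.54 W.
All ideal ⇒ P_in = P_out, so I_supply = 628.54/230 = 2.73 A.

I_supply ≈ 2.73 A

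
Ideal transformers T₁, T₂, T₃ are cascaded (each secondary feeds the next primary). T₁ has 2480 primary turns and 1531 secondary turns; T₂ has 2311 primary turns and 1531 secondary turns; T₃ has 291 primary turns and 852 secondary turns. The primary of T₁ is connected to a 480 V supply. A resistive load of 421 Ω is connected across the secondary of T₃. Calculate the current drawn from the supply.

After T₁: V = 480.00 × 1531/2480 = 296.32 V.
After T₂: V = 296.32 × 1531/2311 = 196.31 V.
After T₃: V = 196.31 × 852/291 = 574.76 V.
I_load = 574.76/421 = 1.3652 A, so P_out = 574.76 × 1.3652 = 784.68 W.
All ideal ⇒ P_in = P_out, so I_supply = 784.68/480 = 1.63 A.

I_supply ≈ 1.63 A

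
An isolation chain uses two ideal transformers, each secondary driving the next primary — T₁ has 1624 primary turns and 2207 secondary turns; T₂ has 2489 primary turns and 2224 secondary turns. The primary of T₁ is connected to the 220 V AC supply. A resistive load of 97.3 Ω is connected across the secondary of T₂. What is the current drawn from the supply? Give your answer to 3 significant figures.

Secondary of T₁: V = 220.00 × 2207/1624 = 298.98 V.
Secondary of T₂: V = 298.98 × 2224/2489 = 267.15 V.
I_load = 267.15/97.3 = 2.7456 A, so P_out = 267.15 × 2.7456 = 733.47 W.
All ideal ⇒ P_in = P_out, so I_supply = 733.47/220 = 3.33 A.

I_supply ≈ 3.33 A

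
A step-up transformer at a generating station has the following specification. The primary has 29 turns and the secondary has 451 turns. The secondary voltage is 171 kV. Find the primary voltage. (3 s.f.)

V_p/V_s = N_p/N_s, so V_p = 171000 × 29/451 = 11000 V.

V_p ≈ 11000 V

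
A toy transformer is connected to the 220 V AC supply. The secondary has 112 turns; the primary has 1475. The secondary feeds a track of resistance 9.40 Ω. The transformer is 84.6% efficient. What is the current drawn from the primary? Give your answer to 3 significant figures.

V_s = 220 × 112/1475 = 16.705 V.
I_s = V_s/R = 16.705/9.40 = 1.7771 A.
P_out = V_s I_s = 16.705 × 1.7771 = 29.687 W.
P_in = P_out/η = 29.687/0.846 = 35.091 W.
I_p = P_in/V_p = 35.091/220 = 0.160 A.

I_p ≈ 0.160 A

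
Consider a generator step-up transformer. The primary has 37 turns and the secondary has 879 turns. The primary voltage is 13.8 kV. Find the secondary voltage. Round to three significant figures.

V_s/V_p = N_s/N_p, so V_s = 13800 × 879/37 = 328000 V.

V_s ≈ 328000 V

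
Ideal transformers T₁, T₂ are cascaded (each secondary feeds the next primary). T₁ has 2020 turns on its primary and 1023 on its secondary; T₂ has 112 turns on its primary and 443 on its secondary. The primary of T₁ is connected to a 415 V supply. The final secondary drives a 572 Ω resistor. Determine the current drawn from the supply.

After T₁: V = 415.00 × 1023/2020 = 210.17 V.
After T₂: V = 210.17 × 443/112 = 831.30 V.
I_load = 831.30/572 = 1.4533 A, so P_out = 831.30 × 1.4533 = 1208.1 W.
All ideal ⇒ P_in = P_out, so I_supply = 1208.1/415 = 2.91 A.

I_supply ≈ 2.91 A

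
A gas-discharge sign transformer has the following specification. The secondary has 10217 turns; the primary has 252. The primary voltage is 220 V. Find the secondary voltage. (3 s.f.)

V_s/V_p = N_s/N_p, so V_s = 220 × 10217/252 = 8920 V.

V_s ≈ 8920 V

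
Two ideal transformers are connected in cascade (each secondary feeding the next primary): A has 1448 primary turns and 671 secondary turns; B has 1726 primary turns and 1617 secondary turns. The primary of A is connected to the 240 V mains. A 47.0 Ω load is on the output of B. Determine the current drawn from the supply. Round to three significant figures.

I_supply ≈ 0.962 A

After A: V = 240.00 × 671/1448 = 111.22 V.
After B: V = 111.22 × 1617/1726 = 104.19 V.
I_load = 104.19/47.0 = 2.2169 A, so P_out = 104.19 × 2.2169 = 230.98 W.
All ideal ⇒ P_in = P_out, so I_supply = 230.98/240 = 0.962 A.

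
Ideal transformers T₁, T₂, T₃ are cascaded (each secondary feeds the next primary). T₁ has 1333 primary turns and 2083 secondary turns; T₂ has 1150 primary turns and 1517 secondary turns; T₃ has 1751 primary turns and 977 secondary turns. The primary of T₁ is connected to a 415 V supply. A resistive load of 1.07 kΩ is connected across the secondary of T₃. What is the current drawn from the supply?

I_supply ≈ 0.513 A

Secondary of T₁: V = 415.00 × 2083/1333 = 648.50 V.
Secondary of T₂: V = 648.50 × 1517/1150 = 855.45 V.
Secondary of T₃: V = 855.45 × 977/1751 = 477.31 V.
I_load = 477.31/1070 = 0.44609 A, so P_out = 477.31 × 0.44609 = 212.92 W.
All ideal ⇒ P_in = P_out, so I_supply = 212.92/415 = 0.513 A.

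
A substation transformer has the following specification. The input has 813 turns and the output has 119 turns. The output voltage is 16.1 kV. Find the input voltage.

V_in/V_out = N_in/N_out, so V_in = 16100 × 813/119 = 110000 V.

V_in ≈ 110000 V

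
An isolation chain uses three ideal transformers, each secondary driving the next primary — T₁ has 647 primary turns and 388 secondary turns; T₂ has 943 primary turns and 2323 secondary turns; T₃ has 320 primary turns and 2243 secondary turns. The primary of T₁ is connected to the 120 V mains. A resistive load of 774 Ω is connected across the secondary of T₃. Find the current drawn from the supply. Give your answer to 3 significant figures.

I_supply ≈ 16.6 A

Secondary of T₁: V = 120.00 × 388/647 = 71.963 V.
Secondary of T₂: V = 71.963 × 2323/943 = 177.27 V.
Secondary of T₃: V = 177.27 × 2243/320 = 1242.6 V.
I_load = 1242.6/774 = 1.6054 A, so P_out = 1242.6 × 1.6054 = 1994.8 W.
All ideal ⇒ P_in = P_out, so I_supply = 1994.8/120 = 16.6 A.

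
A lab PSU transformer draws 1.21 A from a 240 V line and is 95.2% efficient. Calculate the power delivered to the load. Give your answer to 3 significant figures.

P_in = V_in I_in = 240 × 1.21 = 290.40 W.
P_out = η P_in = 0.952 × 290.40 = 276 W.

P_out ≈ 276 W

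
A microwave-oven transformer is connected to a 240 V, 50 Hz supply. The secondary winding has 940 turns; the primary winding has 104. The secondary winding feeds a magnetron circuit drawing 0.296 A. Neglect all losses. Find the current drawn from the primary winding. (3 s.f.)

I_p ≈ 2.68 A

For an ideal transformer I_p N_p = I_s N_s, so I_p = 0.296 × 940/104 = 2.68 A.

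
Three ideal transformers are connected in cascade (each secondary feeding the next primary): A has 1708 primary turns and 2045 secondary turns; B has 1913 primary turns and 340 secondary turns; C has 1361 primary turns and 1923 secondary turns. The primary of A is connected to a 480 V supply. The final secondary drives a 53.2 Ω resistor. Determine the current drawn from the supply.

Secondary of A: V = 480.00 × 2045/1708 = 574.71 V.
Secondary of B: V = 574.71 × 340/1913 = 102.14 V.
Secondary of C: V = 102.14 × 1923/1361 = 144.32 V.
I_load = 144.32/53.2 = 2.7128 A, so P_out = 144.32 × 2.7128 = 391.52 W.
All ideal ⇒ P_in = P_out, so I_supply = 391.52/480 = 0.816 A.

I_supply ≈ 0.816 A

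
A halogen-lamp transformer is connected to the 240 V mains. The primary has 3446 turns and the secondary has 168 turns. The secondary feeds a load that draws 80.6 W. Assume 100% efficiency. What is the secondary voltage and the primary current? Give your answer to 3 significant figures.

V_s = V_p × N_s/N_p = 240 × 168/3446 = 11.701 V.
I_s = P/V_s = 80.6/11.701 = 6.8886 A.
I_p = I_s × N_s/N_p = 6.8886 × 168/3446 = 0.336 A.

V_s ≈ 11.7 V, I_p ≈ 0.336 A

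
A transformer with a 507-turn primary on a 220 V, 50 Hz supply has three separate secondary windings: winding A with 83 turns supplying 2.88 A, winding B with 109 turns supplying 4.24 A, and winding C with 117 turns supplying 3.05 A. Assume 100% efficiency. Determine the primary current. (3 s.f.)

I_p ≈ 2.09 A

V_A = 220 × 83/507 = 36.016 V; V_B = 220 × 109/507 = 47.298 V; V_C = 220 × 117/507 = 50.769 V.
P_out = V_A I_A + V_B I_B + V_C I_C = 36.016×2.88 + 47.298×4.24 + 50.769×3.05 = 103.73 + 200.54 + 154.85 = 459.11 W.
Ideal ⇒ P_in = P_out, so I_p = P_out/V_p = 459.11/220 = 2.09 A.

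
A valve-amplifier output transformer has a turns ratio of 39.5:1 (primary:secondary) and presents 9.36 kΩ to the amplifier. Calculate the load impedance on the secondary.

Z_s ≈ 6.00 Ω

Z_s = Z_p/(N_p/N_s)² = 9360/39.5² = 6.00 Ω.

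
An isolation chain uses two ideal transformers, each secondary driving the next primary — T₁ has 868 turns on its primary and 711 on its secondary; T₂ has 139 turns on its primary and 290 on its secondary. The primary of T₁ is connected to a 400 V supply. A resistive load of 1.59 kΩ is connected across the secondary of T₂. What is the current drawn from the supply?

I_supply ≈ 0.735 A

Secondary of T₁: V = 400.00 × 711/868 = 327.65 V.
Secondary of T₂: V = 327.65 × 290/139 = 683.59 V.
I_load = 683.59/1590 = 0.42993 A, so P_out = 683.59 × 0.42993 = 293.89 W.
All ideal ⇒ P_in = P_out, so I_supply = 293.89/400 = 0.735 A.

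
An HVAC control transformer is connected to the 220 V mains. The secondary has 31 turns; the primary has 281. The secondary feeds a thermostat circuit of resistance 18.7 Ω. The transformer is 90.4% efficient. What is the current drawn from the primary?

V_s = 220 × 31/281 = 24.270 V.
I_s = V_s/R = 24.270/18.7 = 1.2979 A.
P_out = V_s I_s = 24.270 × 1.2979 = 31.500 W.
P_in = P_out/η = 31.500/0.904 = 34.845 W.
I_p = P_in/V_p = 34.845/220 = 0.158 A.

I_p ≈ 0.158 A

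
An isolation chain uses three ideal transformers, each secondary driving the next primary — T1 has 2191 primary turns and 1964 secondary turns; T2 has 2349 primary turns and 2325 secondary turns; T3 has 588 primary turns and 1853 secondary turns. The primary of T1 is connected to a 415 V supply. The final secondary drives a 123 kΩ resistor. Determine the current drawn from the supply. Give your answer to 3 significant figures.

I_supply ≈ 0.0264 A

After T1: V = 415.00 × 1964/2191 = 372.00 V.
After T2: V = 372.00 × 2325/2349 = 368.20 V.
After T3: V = 368.20 × 1853/588 = 1160.3 V.
I_load = 1160.3/123000 = 0.0094337 A, so P_out = 1160.3 × 0.0094337 = 10.946 W.
All ideal ⇒ P_in = P_out, so I_supply = 10.946/415 = 0.0264 A.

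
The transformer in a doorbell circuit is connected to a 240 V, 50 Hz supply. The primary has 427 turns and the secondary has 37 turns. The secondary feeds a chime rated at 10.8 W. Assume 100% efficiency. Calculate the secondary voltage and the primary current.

V_s ≈ 20.8 V, I_p ≈ 0.0450 A

V_s = V_p × N_s/N_p = 240 × 37/427 = 20.796 V.
I_s = P/V_s = 10.8/20.796 = 0.51932 A.
I_p = I_s × N_s/N_p = 0.51932 × 37/427 = 0.0450 A.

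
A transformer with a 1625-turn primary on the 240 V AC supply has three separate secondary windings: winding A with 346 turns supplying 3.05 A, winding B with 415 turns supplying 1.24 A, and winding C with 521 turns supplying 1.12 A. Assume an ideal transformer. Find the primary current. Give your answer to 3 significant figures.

V_A = 240 × 346/1625 = 51.102 V; V_B = 240 × 415/1625 = 61.292 V; V_C = 240 × 521/1625 = 76.948 V.
P_out = V_A I_A + V_B I_B + V_C I_C = 51.102×3.05 + 61.292×1.24 + 76.948×1.12 = 155.86 + 76.002 + 86.181 = 318.04 W.
Ideal ⇒ P_in = P_out, so I_p = P_out/V_p = 318.04/240 = 1.33 A.

I_p ≈ 1.33 A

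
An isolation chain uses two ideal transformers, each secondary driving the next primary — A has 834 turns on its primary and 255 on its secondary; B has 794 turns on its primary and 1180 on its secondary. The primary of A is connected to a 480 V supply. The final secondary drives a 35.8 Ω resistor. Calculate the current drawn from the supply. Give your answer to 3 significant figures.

I_supply ≈ 2.77 A

After A: V = 480.00 × 255/834 = 146.76 V.
After B: V = 146.76 × 1180/794 = 218.11 V.
I_load = 218.11/35.8 = 6.0925 A, so P_out = 218.11 × 6.0925 = 1328.8 W.
All ideal ⇒ P_in = P_out, so I_supply = 1328.8/480 = 2.77 A.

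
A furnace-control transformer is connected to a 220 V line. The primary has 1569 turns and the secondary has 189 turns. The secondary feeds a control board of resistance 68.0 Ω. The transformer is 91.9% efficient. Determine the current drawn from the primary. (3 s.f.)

I_p ≈ 0.0511 A

V_s = 220 × 189/1569 = 26.501 V.
I_s = V_s/R = 26.501/68.0 = 0.38972 A.
P_out = V_s I_s = 26.501 × 0.38972 = 10.328 W.
P_in = P_out/η = 10.328/0.919 = 11.238 W.
I_p = P_in/V_p = 11.238/220 = 0.0511 A.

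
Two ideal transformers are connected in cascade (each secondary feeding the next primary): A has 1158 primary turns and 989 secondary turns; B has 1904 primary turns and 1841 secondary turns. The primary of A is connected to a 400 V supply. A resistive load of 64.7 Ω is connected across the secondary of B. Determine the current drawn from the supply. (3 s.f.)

After A: V = 400.00 × 989/1158 = 341.62 V.
After B: V = 341.62 × 1841/1904 = 330.32 V.
I_load = 330.32/64.7 = 5.1054 A, so P_out = 330.32 × 5.1054 = 1686.4 W.
All ideal ⇒ P_in = P_out, so I_supply = 1686.4/400 = 4.22 A.

I_supply ≈ 4.22 A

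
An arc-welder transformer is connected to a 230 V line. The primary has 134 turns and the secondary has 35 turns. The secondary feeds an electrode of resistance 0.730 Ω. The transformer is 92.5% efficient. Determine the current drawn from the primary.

I_p ≈ 23.2 A

V_s = 230 × 35/134 = 60.075 V.
I_s = V_s/R = 60.075/0.730 = 82.294 A.
P_out = V_s I_s = 60.075 × 82.294 = 4943.8 W.
P_in = P_out/η = 4943.8/0.925 = 5344.6 W.
I_p = P_in/V_p = 5344.6/230 = 23.2 A.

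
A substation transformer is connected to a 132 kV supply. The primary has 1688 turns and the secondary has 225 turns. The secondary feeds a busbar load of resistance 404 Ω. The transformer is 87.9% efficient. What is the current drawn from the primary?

I_p ≈ 6.60 A

V_s = 132000 × 225/1688 = 17595 V.
I_s = V_s/R = 17595/404 = 43.551 A.
P_out = V_s I_s = 17595 × 43.551 = 766280 W.
P_in = P_out/η = 766280/0.879 = 871760 W.
I_p = P_in/V_p = 871760/132000 = 6.60 A.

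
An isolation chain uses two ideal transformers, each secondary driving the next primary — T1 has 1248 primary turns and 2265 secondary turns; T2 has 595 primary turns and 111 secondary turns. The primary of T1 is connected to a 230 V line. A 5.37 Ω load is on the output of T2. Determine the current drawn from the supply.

After T1: V = 230.00 × 2265/1248 = 417.43 V.
After T2: V = 417.43 × 111/595 = 77.873 V.
I_load = 77.873/5.37 = 14.502 A, so P_out = 77.873 × 14.502 = 1129.3 W.
All ideal ⇒ P_in = P_out, so I_supply = 1129.3/230 = 4.91 A.

I_supply ≈ 4.91 A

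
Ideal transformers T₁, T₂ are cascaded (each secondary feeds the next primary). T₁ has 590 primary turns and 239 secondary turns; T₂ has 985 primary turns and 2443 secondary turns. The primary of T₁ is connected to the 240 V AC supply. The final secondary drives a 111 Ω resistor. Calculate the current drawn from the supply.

I_supply ≈ 2.18 A

Secondary of T₁: V = 240.00 × 239/590 = 97.220 V.
Secondary of T₂: V = 97.220 × 2443/985 = 241.13 V.
I_load = 241.13/111 = 2.1723 A, so P_out = 241.13 × 2.1723 = 523.80 W.
All ideal ⇒ P_in = P_out, so I_supply = 523.80/240 = 2.18 A.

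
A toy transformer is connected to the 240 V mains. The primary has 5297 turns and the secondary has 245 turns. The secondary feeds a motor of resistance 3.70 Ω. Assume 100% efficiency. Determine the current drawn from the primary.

V_s = V_p × N_s/N_p = 240 × 245/5297 = 11.101 V.
I_s = V_s/R = 11.101/3.70 = 3.0002 A.
For an ideal transformer I_p N_p = I_s N_s, so I_p = 3.0002 × 245/5297 = 0.139 A.

I_p ≈ 0.139 A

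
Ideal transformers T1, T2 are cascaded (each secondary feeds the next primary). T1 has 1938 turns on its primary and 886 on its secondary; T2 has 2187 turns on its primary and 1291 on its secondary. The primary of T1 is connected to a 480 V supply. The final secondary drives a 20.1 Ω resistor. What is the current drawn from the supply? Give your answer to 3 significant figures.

After T1: V = 480.00 × 886/1938 = 219.44 V.
After T2: V = 219.44 × 1291/2187 = 129.54 V.
I_load = 129.54/20.1 = 6.4447 A, so P_out = 129.54 × 6.4447 = 834.84 W.
All ideal ⇒ P_in = P_out, so I_supply = 834.84/480 = 1.74 A.

I_supply ≈ 1.74 A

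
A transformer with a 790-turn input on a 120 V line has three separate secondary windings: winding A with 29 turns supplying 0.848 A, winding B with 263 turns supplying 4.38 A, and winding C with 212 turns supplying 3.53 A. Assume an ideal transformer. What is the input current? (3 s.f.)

I_in ≈ 2.44 A

V_A = 120 × 29/790 = 4.4051 V; V_B = 120 × 263/790 = 39.949 V; V_C = 120 × 212/790 = 32.203 V.
P_out = V_A I_A + V_B I_B + V_C I_C = 4.4051×0.848 + 39.949×4.38 + 32.203×3.53 = 3.7355 + 174.98 + 113.67 = 292.39 W.
Ideal ⇒ P_in = P_out, so I_in = P_out/V_in = 292.39/120 = 2.44 A.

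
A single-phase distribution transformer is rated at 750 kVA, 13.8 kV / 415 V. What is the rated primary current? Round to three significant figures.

I_p = S/V_p = 750000/13800 = 54.3 A.

I_p ≈ 54.3 A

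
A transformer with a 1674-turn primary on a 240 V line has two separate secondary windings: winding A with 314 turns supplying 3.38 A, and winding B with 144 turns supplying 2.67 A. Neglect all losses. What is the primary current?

I_p ≈ 0.864 A

V_A = 240 × 314/1674 = 45.018 V; V_B = 240 × 144/1674 = 20.645 V.
P_out = V_A I_A + V_B I_B = 45.018×3.38 + 20.645×2.67 = 152.16 + 55.123 = 207.28 W.
Ideal ⇒ P_in = P_out, so I_p = P_out/V_p = 207.28/240 = 0.864 A.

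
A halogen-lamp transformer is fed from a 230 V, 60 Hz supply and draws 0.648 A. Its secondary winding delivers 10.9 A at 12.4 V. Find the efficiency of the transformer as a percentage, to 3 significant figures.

η ≈ 90.7%

P_in = 230 × 0.648 = 149.040 W.
P_out = 12.4 × 10.9 = 135.160 W.
η = P_out/P_in = 135.160/149.040 = 0.907.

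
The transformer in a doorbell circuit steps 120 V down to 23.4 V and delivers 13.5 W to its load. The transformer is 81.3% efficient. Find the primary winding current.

P_in = P_out/η = 13.5/0.813 = 16.605 W.
I_p = P_in/V_p = 16.605/120 = 0.138 A.

I_p ≈ 0.138 A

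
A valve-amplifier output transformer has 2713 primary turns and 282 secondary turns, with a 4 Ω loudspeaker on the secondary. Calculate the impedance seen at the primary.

Z_p ≈ 370 Ω

Z_p = (N_p/N_s)² × Z_s = (2713/282)² × 4 = 370 Ω.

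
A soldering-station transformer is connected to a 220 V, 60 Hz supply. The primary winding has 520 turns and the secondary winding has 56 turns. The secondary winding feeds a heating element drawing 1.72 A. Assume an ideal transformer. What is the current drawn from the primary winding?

I_p ≈ 0.185 A

For an ideal transformer I_p N_p = I_s N_s, so I_p = 1.72 × 56/520 = 0.185 A.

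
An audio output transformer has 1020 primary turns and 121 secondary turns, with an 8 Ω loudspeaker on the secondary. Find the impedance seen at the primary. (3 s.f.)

Z_p = (N_p/N_s)² × Z_s = (1020/121)² × 8 = 568 Ω.

Z_p ≈ 568 Ω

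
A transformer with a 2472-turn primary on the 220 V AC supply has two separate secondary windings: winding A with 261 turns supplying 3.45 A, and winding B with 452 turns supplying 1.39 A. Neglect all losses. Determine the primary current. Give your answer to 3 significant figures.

V_A = 220 × 261/2472 = 23.228 V; V_B = 220 × 452/2472 = 40.227 V.
P_out = V_A I_A + V_B I_B = 23.228×3.45 + 40.227×1.39 = 80.137 + 55.915 = 136.05 W.
Ideal ⇒ P_in = P_out, so I_p = P_out/V_p = 136.05/220 = 0.618 A.

I_p ≈ 0.618 A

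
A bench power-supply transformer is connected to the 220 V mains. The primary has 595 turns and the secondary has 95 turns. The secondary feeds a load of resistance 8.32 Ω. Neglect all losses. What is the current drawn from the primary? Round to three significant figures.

V_s = V_p × N_s/N_p = 220 × 95/595 = 35.126 V.
I_s = V_s/R = 35.126/8.32 = 4.2219 A.
For an ideal transformer I_p N_p = I_s N_s, so I_p = 4.2219 × 95/595 = 0.674 A.

I_p ≈ 0.674 A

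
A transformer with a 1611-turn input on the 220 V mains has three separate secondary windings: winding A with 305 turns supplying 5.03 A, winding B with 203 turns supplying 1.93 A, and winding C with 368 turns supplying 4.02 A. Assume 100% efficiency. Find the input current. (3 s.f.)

I_in ≈ 2.11 A

V_A = 220 × 305/1611 = 41.651 V; V_B = 220 × 203/1611 = 27.722 V; V_C = 220 × 368/1611 = 50.255 V.
P_out = V_A I_A + V_B I_B + V_C I_C = 41.651×5.03 + 27.722×1.93 + 50.255×4.02 = 209.51 + 53.503 + 202.02 = 465.03 W.
Ideal ⇒ P_in = P_out, so I_in = P_out/V_in = 465.03/220 = 2.11 A.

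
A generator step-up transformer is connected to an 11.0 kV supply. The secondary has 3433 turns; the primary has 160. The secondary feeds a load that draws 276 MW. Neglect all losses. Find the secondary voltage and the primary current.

V_s = V_p × N_s/N_p = 11000 × 3433/160 = 236020 V.
I_s = P/V_s = 2.76×10^8/236020 = 1169.4 A.
I_p = I_s × N_s/N_p = 1169.4 × 3433/160 = 25100 A.

V_s ≈ 236000 V, I_p ≈ 25100 A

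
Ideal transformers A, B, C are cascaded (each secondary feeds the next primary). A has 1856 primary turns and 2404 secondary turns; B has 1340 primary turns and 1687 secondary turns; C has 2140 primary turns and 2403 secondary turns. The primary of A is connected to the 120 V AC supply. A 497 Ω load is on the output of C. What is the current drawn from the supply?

I_supply ≈ 0.810 A

After A: V = 120.00 × 2404/1856 = 155.43 V.
After B: V = 155.43 × 1687/1340 = 195.68 V.
After C: V = 195.68 × 2403/2140 = 219.73 V.
I_load = 219.73/497 = 0.44211 A, so P_out = 219.73 × 0.44211 = 97.145 W.
All ideal ⇒ P_in = P_out, so I_supply = 97.145/120 = 0.810 A.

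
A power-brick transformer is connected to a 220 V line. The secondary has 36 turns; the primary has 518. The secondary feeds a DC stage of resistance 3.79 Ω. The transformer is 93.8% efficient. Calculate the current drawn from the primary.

I_p ≈ 0.299 A

V_s = 220 × 36/518 = 15.290 V.
I_s = V_s/R = 15.290/3.79 = 4.0342 A.
P_out = V_s I_s = 15.290 × 4.0342 = 61.681 W.
P_in = P_out/η = 61.681/0.938 = 65.758 W.
I_p = P_in/V_p = 65.758/220 = 0.299 A.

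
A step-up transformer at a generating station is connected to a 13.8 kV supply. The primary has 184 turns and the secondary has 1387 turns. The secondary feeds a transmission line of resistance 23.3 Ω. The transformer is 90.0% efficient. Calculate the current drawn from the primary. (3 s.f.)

V_s = 13800 × 1387/184 = 104020 V.
I_s = V_s/R = 104020/23.3 = 4464.6 A.
P_out = V_s I_s = 104020 × 4464.6 = 4.6443×10^8 W.
P_in = P_out/η = 4.6443×10^8/0.900 = 5.1603×10^8 W.
I_p = P_in/V_p = 5.1603×10^8/13800 = 37400 A.

I_p ≈ 37400 A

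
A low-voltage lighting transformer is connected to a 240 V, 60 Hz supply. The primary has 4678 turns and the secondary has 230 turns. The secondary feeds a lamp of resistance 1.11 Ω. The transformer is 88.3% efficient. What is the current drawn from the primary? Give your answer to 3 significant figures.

I_p ≈ 0.592 A

V_s = 240 × 230/4678 = 11.800 V.
I_s = V_s/R = 11.800/1.11 = 10.631 A.
P_out = V_s I_s = 11.800 × 10.631 = 125.44 W.
P_in = P_out/η = 125.44/0.883 = 142.06 W.
I_p = P_in/V_p = 142.06/240 = 0.592 A.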